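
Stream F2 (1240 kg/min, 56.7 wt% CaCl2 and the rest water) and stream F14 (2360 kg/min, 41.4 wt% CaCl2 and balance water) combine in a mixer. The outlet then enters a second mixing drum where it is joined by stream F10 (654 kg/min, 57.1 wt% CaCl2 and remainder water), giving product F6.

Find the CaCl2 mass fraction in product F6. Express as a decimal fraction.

0.483

Overall, product flow = 4254 kg/min.
CaCl2 in = 1240×0.567 + 2360×0.414 + 654×0.571 = 2053.6 kg/min.
CaCl2 fraction in F6 = 0.483.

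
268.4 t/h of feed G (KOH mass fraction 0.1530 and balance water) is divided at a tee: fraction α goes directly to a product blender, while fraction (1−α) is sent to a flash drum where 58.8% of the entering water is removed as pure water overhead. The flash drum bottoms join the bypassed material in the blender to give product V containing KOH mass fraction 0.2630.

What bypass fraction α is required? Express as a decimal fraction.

0.160

All 268.4×0.153 = 41.065 t/h of KOH reaches V, so V = 41.065/0.263 = 156.14 t/h and vapour = 112.26 t/h.
The evaporator receives (1−α)·268.4 of feed at 0.847 water and removes 0.588 of that water:
0.588×0.847×(1−α)×268.4 = 112.26
(1−α) = 112.26/133.67 = 0.8398;  α = 0.1602.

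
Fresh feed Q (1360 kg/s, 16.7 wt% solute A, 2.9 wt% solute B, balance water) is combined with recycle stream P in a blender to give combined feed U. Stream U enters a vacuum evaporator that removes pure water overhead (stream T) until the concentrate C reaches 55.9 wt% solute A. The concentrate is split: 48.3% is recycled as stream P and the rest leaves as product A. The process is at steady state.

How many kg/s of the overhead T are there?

953.7 kg/s

Overall solute A balance (none leaves overhead): solute A in fresh feed = solute A in product, i.e. 1360×0.167 = (1−0.483)·C·0.559.
C = 227.12/(0.559×0.517) = 785.87 kg/s.
Recycle P = 0.483×785.87 = 379.58 kg/s.
Combined feed U = 1360 + 379.58 = 1739.6 kg/s.
Overhead T = U − C = 1739.6 − 785.87 = 953.7 kg/s.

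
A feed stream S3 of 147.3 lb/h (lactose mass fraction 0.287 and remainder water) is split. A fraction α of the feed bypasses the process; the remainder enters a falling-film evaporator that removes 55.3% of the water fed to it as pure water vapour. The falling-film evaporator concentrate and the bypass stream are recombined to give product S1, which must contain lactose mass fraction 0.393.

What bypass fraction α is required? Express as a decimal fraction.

0.316

All 147.3×0.287 = 42.275 lb/h of lactose reaches S1, so S1 = 42.275/0.393 = 107.57 lb/h and vapour = 39.73 lb/h.
The evaporator receives (1−α)·147.3 of feed at 0.713 water and removes 0.553 of that water:
0.553×0.713×(1−α)×147.3 = 39.73
(1−α) = 39.73/58.079 = 0.6841;  α = 0.3159.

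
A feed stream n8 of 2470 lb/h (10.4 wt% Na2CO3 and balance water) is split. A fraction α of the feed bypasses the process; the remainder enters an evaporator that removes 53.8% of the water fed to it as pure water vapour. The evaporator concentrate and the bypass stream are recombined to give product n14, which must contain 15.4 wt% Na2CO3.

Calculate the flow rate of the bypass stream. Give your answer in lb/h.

806.4 lb/h

All 2470×0.104 = 256.88 lb/h of Na2CO3 reaches n14, so n14 = 256.88/0.154 = 1668.1 lb/h and vapour = 801.95 lb/h.
The evaporator receives (1−α)·2470 of feed at 0.896 water and removes 0.538 of that water:
0.538×0.896×(1−α)×2470 = 801.95
(1−α) = 801.95/1190.7 = 0.6735;  α = 0.3265.
Bypass flow = 0.3265×2470 = 806.37 lb/h.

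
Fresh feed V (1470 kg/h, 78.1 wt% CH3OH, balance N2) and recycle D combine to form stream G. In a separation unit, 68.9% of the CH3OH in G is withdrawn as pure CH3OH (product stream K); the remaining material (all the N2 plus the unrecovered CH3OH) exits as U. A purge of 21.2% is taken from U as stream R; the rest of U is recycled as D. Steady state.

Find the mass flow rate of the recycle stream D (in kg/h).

N2 enters only via V and leaves only via the purge: 1470×0.219 = 0.212×(N2 in U), and the separation unit passes all N2, so N2 in G = N2 in U = 1518.5 kg/h.
CH3OH in G: m_A = 1470×0.781 + (1−0.212)·(1−0.689)·m_A, so m_A = 1148.1/0.7549 = 1520.8 kg/h.
U = (1−0.689)×1520.8 + 1518.5 = 1991.5 kg/h.
Recycle D = (1−0.212)×1991.5 = 1569.3 kg/h.

1569 kg/h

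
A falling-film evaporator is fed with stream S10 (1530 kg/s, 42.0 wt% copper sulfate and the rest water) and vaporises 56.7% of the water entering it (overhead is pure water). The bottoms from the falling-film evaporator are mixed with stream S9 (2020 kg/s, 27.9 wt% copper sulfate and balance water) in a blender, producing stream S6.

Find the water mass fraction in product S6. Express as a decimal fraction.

0.604

Vapour removed = 0.567×0.580×1530 = 503.16 kg/s; concentrate = 1026.8 kg/s.
water reaching the mixer = 384.24 (from concentrate) + 2020×0.721 = 1840.7 kg/s.
Product flow = 1026.8 + 2020 = 3046.8 kg/s; water fraction = 0.604.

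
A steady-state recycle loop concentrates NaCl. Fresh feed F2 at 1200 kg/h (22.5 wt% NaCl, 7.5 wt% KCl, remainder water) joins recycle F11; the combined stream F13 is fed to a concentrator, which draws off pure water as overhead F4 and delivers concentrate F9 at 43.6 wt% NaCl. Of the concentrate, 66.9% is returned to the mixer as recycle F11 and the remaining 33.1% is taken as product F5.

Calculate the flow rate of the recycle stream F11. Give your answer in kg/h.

Overall NaCl balance (none leaves overhead): NaCl in fresh feed = NaCl in product, i.e. 1200×0.225 = (1−0.669)·F9·0.436.
F9 = 270/(0.436×0.331) = 1870.9 kg/h.
Recycle F11 = 0.669×1870.9 = 1251.6 kg/h.

1252 kg/h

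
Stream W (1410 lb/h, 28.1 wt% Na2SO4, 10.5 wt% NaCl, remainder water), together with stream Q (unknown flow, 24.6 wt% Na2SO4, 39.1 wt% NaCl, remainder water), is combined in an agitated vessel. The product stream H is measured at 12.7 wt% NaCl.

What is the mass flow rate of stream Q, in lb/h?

117.5 lb/h

Let Q be the unknown flow. Total out = 1410 + Q.
NaCl balance: 148.05 + 0.391·Q = 0.127·(1410 + Q)
(0.391 − 0.127)·Q = 0.127×1410 − 148.05 = 31.02
Q = 31.02 / 0.264 = 117.5 lb/h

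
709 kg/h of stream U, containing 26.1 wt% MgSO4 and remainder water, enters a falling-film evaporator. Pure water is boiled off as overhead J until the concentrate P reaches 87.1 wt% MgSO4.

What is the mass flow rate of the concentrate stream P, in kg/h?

MgSO4 is conserved: 709×0.261 = 185.05 kg/h all reports to the concentrate.
Concentrate = 185.05/(target fraction) = 212.46 kg/h.

212.5 kg/h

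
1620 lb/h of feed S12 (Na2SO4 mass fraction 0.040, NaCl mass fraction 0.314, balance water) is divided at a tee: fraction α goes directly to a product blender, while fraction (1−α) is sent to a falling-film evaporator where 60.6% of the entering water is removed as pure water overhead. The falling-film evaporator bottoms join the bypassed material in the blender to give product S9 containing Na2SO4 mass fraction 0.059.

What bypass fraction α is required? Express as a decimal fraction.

0.177

All 1620×0.040 = 64.8 lb/h of Na2SO4 reaches S9, so S9 = 64.8/0.059 = 1098.3 lb/h and vapour = 521.69 lb/h.
The evaporator receives (1−α)·1620 of feed at 0.646 water and removes 0.606 of that water:
0.606×0.646×(1−α)×1620 = 521.69
(1−α) = 521.69/634.19 = 0.8226;  α = 0.1774.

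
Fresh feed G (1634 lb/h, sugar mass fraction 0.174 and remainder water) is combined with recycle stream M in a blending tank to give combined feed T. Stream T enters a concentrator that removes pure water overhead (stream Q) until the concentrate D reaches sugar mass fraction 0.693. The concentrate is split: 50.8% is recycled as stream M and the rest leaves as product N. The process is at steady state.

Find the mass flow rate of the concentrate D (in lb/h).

833.9 lb/h

Overall sugar balance (none leaves overhead): sugar in fresh feed = sugar in product, i.e. 1634×0.174 = (1−0.508)·D·0.693.
D = 284.32/(0.693×0.492) = 833.88 lb/h.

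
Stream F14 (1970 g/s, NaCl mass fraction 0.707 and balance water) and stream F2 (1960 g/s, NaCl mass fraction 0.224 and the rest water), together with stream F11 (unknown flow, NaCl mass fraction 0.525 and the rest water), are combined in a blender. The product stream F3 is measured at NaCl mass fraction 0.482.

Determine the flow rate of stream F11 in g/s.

1452 g/s

Let F11 be the unknown flow. Total out = 3930 + F11.
NaCl balance: 1831.8 + 0.525·F11 = 0.482·(3930 + F11)
(0.525 − 0.482)·F11 = 0.482×3930 − 1831.8 = 62.43
F11 = 62.43 / 0.043 = 1451.9 g/s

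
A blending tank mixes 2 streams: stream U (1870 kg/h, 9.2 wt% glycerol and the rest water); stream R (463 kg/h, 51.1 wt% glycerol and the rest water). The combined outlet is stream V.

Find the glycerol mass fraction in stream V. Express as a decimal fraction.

0.1752

Total flow out = 1870 + 463 = 2333 kg/h.
glycerol in = 1870×0.092 + 463×0.511 = 408.63 kg/h.
glycerol mass fraction in V = 408.63/2333 = 0.1752.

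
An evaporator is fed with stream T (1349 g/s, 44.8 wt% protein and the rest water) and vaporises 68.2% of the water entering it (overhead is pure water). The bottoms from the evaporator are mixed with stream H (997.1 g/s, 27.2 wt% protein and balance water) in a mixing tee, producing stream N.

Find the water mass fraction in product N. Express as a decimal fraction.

Vapour removed = 0.682×0.552×1349 = 507.85 g/s; concentrate = 841.15 g/s.
water reaching the mixer = 236.8 (from concentrate) + 997.1×0.728 = 962.69 g/s.
Product flow = 841.15 + 997.1 = 1838.3 g/s; water fraction = 0.524.

0.524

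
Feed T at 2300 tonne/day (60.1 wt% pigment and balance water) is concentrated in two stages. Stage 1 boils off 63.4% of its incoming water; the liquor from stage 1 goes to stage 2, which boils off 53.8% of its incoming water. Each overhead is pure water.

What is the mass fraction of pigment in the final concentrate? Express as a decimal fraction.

water in feed = 2300×0.399 = 917.7 tonne/day.
After stage 1: water left = (1−0.634)×917.7 = 335.88; stream total = 1718.2 tonne/day.
After stage 2: water left = (1−0.538)×335.88 = 155.18; final concentrate = 1537.5 tonne/day.
pigment fraction = 1382.3/1537.5 = 0.8991.

0.8991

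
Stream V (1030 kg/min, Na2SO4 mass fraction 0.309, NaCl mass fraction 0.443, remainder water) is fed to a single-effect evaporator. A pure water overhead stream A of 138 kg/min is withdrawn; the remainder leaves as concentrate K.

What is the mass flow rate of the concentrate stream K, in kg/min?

Concentrate = 1030 − 138 = 892 kg/min.

892 kg/min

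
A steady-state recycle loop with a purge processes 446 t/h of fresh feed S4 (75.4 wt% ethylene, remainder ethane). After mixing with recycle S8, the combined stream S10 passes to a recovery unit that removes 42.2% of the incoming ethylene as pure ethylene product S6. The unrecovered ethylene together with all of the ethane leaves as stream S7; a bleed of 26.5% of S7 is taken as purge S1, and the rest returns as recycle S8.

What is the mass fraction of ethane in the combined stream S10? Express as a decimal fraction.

ethane enters only via S4 and leaves only via the purge: 446×0.246 = 0.265×(ethane in S7), and the recovery unit passes all ethane, so ethane in S10 = ethane in S7 = 414.02 t/h.
ethylene in S10: m_A = 446×0.754 + (1−0.265)·(1−0.422)·m_A, so m_A = 336.28/0.5752 = 584.67 t/h.
S10 = 584.67 + 414.02 = 998.69 t/h.
ethane fraction in S10 = 414.02/998.69 = 0.415.

0.415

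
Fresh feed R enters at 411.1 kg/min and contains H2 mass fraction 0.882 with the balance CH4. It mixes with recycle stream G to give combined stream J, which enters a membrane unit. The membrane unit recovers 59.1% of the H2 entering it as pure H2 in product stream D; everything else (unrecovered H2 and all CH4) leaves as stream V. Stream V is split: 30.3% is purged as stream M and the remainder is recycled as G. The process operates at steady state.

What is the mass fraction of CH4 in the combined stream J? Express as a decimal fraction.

0.240

CH4 enters only via R and leaves only via the purge: 411.1×0.118 = 0.303×(CH4 in V), and the membrane unit passes all CH4, so CH4 in J = CH4 in V = 160.1 kg/min.
H2 in J: m_A = 411.1×0.882 + (1−0.303)·(1−0.591)·m_A, so m_A = 362.59/0.7149 = 507.17 kg/min.
J = 507.17 + 160.1 = 667.27 kg/min.
CH4 fraction in J = 160.1/667.27 = 0.240.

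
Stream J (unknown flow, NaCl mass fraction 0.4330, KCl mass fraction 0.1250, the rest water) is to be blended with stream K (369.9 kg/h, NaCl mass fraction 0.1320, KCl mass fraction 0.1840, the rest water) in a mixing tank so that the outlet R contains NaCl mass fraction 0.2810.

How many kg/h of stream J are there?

Let J be the unknown flow. Total out = 369.9 + J.
NaCl balance: 48.827 + 0.433·J = 0.281·(369.9 + J)
(0.433 − 0.281)·J = 0.281×369.9 − 48.827 = 55.115
J = 55.115 / 0.152 = 362.6 kg/h

362.6 kg/h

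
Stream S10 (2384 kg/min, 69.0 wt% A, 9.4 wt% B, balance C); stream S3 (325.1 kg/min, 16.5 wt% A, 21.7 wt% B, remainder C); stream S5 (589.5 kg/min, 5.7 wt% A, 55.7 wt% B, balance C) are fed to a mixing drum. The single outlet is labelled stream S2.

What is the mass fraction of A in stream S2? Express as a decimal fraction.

0.5251

Total flow out = 2384 + 325.1 + 589.5 = 3298.6 kg/min.
A in = 2384×0.690 + 325.1×0.165 + 589.5×0.057 = 1732.2 kg/min.
A mass fraction in S2 = 1732.2/3298.6 = 0.5251.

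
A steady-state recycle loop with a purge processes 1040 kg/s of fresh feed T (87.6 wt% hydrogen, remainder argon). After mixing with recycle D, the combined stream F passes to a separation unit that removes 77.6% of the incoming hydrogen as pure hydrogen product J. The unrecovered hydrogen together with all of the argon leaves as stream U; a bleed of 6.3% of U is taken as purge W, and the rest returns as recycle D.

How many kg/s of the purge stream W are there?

argon enters only via T and leaves only via the purge: 1040×0.124 = 0.063×(argon in U), and the separation unit passes all argon, so argon in F = argon in U = 2047 kg/s.
hydrogen in F: m_A = 1040×0.876 + (1−0.063)·(1−0.776)·m_A, so m_A = 911.04/0.7901 = 1153.1 kg/s.
U = (1−0.776)×1153.1 + 2047 = 2305.3 kg/s.
Purge W = 0.063×2305.3 = 145.23 kg/s.

145.2 kg/s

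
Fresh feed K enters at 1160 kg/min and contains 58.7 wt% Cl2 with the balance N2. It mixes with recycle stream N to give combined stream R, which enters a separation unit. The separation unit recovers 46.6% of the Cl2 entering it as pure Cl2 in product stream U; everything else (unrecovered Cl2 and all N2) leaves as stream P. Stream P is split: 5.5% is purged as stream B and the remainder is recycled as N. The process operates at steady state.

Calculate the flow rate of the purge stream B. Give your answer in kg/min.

519.5 kg/min

N2 enters only via K and leaves only via the purge: 1160×0.413 = 0.055×(N2 in P), and the separation unit passes all N2, so N2 in R = N2 in P = 8710.5 kg/min.
Cl2 in R: m_A = 1160×0.587 + (1−0.055)·(1−0.466)·m_A, so m_A = 680.92/0.4954 = 1374.6 kg/min.
P = (1−0.466)×1374.6 + 8710.5 = 9444.6 kg/min.
Purge B = 0.055×9444.6 = 519.45 kg/min.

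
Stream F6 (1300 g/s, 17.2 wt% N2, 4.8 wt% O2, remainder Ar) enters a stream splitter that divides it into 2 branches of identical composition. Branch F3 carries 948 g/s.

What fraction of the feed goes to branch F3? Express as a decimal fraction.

Fraction to F3 = 948/1300 = 0.7292.

0.729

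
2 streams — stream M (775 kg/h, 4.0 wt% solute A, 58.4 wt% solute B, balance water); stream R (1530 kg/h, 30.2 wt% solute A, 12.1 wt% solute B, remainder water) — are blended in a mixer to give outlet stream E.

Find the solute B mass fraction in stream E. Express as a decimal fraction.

Total flow out = 775 + 1530 = 2305 kg/h.
solute B in = 775×0.584 + 1530×0.121 = 637.73 kg/h.
solute B mass fraction in E = 637.73/2305 = 0.2767.

0.2767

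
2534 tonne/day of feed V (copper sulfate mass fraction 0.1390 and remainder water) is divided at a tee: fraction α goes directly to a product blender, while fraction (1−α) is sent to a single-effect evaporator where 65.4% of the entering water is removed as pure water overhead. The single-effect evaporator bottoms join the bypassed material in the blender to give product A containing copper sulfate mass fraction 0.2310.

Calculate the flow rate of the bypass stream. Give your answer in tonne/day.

741.7 tonne/day

All 2534×0.139 = 352.23 tonne/day of copper sulfate reaches A, so A = 352.23/0.231 = 1524.8 tonne/day and vapour = 1009.2 tonne/day.
The evaporator receives (1−α)·2534 of feed at 0.861 water and removes 0.654 of that water:
0.654×0.861×(1−α)×2534 = 1009.2
(1−α) = 1009.2/1426.9 = 0.7073;  α = 0.2927.
Bypass flow = 0.2927×2534 = 741.74 tonne/day.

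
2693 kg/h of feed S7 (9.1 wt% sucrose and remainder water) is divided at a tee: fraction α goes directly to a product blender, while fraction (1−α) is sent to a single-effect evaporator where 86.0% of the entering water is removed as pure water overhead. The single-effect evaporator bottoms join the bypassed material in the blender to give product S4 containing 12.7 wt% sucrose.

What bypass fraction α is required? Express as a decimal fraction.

0.637

All 2693×0.091 = 245.06 kg/h of sucrose reaches S4, so S4 = 245.06/0.127 = 1929.6 kg/h and vapour = 763.37 kg/h.
The evaporator receives (1−α)·2693 of feed at 0.909 water and removes 0.860 of that water:
0.860×0.909×(1−α)×2693 = 763.37
(1−α) = 763.37/2105.2 = 0.3626;  α = 0.6374.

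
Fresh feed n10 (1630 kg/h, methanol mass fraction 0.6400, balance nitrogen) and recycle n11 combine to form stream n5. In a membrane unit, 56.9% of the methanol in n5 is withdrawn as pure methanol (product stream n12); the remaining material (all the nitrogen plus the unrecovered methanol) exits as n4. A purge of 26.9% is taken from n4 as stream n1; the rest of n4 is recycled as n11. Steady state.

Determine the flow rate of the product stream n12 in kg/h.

866.6 kg/h

methanol in n5: m_A = 1630×0.640 + (1−0.269)·(1−0.569)·m_A, so m_A = 1043.2/0.6849 = 1523.1 kg/h.
Product n12 = 0.569×1523.1 = 866.62 kg/h.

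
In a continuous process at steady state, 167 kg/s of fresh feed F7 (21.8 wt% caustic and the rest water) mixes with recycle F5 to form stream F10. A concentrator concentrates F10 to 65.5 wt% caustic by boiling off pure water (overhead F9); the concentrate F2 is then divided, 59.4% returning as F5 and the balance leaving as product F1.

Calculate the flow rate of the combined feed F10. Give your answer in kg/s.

248.3 kg/s

Overall caustic balance (none leaves overhead): caustic in fresh feed = caustic in product, i.e. 167×0.218 = (1−0.594)·F2·0.655.
F2 = 36.406/(0.655×0.406) = 136.9 kg/s.
Recycle F5 = 0.594×136.9 = 81.319 kg/s.
Combined feed F10 = 167 + 81.319 = 248.32 kg/s.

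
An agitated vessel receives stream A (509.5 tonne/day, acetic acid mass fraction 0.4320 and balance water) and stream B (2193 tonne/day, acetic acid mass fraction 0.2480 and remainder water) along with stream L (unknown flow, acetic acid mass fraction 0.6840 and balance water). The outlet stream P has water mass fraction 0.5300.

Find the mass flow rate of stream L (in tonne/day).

Let L be the unknown flow. Total out = 2702.5 + L.
water balance: 1938.5 + 0.316·L = 0.530·(2702.5 + L)
(0.316 − 0.530)·L = 0.530×2702.5 − 1938.5 = -506.21
L = -506.21 / -0.214 = 2365.5 tonne/day

2365 tonne/day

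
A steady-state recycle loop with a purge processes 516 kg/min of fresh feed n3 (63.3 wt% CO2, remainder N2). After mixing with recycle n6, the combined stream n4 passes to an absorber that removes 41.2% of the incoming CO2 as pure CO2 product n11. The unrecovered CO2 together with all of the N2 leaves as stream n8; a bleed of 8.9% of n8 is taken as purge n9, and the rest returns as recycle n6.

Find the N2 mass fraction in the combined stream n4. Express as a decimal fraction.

0.752

N2 enters only via n3 and leaves only via the purge: 516×0.367 = 0.089×(N2 in n8), and the absorber passes all N2, so N2 in n4 = N2 in n8 = 2127.8 kg/min.
CO2 in n4: m_A = 516×0.633 + (1−0.089)·(1−0.412)·m_A, so m_A = 326.63/0.4643 = 703.44 kg/min.
n4 = 703.44 + 2127.8 = 2831.2 kg/min.
N2 fraction in n4 = 2127.8/2831.2 = 0.752.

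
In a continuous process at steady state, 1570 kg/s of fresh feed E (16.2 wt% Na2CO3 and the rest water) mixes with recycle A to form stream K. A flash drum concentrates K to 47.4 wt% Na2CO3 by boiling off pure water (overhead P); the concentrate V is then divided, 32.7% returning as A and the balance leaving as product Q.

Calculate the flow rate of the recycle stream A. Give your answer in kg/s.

260.7 kg/s

Overall Na2CO3 balance (none leaves overhead): Na2CO3 in fresh feed = Na2CO3 in product, i.e. 1570×0.162 = (1−0.327)·V·0.474.
V = 254.34/(0.474×0.673) = 797.3 kg/s.
Recycle A = 0.327×797.3 = 260.72 kg/s.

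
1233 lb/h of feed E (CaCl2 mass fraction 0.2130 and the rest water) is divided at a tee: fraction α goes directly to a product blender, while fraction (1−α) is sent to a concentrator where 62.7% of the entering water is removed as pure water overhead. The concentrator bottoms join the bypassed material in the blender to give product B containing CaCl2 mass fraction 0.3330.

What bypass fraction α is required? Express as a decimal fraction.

0.270

All 1233×0.213 = 262.63 lb/h of CaCl2 reaches B, so B = 262.63/0.333 = 788.68 lb/h and vapour = 444.32 lb/h.
The evaporator receives (1−α)·1233 of feed at 0.787 water and removes 0.627 of that water:
0.627×0.787×(1−α)×1233 = 444.32
(1−α) = 444.32/608.42 = 0.7303;  α = 0.2697.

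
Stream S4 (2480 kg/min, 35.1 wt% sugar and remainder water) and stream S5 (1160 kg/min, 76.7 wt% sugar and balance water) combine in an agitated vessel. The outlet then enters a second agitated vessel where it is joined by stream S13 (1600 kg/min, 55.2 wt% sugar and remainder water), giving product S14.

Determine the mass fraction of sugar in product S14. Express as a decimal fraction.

Overall, product flow = 5240 kg/min.
sugar in = 2480×0.351 + 1160×0.767 + 1600×0.552 = 2643.4 kg/min.
sugar fraction in S14 = 0.5045.

0.5045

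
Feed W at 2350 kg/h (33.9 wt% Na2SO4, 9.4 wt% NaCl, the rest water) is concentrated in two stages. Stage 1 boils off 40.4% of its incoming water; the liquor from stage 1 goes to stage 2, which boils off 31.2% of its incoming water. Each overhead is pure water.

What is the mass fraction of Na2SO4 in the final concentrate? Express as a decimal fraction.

water in feed = 2350×0.567 = 1332.4 kg/h.
After stage 1: water left = (1−0.404)×1332.4 = 794.14; stream total = 1811.7 kg/h.
After stage 2: water left = (1−0.312)×794.14 = 546.37; final concentrate = 1563.9 kg/h.
Na2SO4 fraction = 796.65/1563.9 = 0.509.

0.509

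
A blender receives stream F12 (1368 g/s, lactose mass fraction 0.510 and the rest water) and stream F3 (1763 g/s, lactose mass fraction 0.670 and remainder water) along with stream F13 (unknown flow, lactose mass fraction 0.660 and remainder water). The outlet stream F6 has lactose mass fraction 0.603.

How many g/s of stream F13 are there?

159.7 g/s

Let F13 be the unknown flow. Total out = 3131 + F13.
lactose balance: 1878.9 + 0.660·F13 = 0.603·(3131 + F13)
(0.660 − 0.603)·F13 = 0.603×3131 − 1878.9 = 9.103
F13 = 9.103 / 0.057 = 159.7 g/s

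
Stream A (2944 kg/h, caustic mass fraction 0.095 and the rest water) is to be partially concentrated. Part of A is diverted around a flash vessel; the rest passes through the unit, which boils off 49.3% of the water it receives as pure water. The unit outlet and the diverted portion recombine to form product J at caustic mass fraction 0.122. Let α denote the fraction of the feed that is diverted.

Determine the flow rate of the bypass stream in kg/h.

All 2944×0.095 = 279.68 kg/h of caustic reaches J, so J = 279.68/0.122 = 2292.5 kg/h and vapour = 651.54 kg/h.
The evaporator receives (1−α)·2944 of feed at 0.905 water and removes 0.493 of that water:
0.493×0.905×(1−α)×2944 = 651.54
(1−α) = 651.54/1313.5 = 0.4960;  α = 0.5040.
Bypass flow = 0.5040×2944 = 1483.7 kg/h.

1484 kg/h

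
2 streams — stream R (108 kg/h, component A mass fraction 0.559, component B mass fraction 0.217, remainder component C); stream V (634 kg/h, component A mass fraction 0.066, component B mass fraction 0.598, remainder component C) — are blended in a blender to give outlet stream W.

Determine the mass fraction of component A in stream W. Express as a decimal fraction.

Total flow out = 108 + 634 = 742 kg/h.
component A in = 108×0.559 + 634×0.066 = 102.22 kg/h.
component A mass fraction in W = 102.22/742 = 0.138.

0.138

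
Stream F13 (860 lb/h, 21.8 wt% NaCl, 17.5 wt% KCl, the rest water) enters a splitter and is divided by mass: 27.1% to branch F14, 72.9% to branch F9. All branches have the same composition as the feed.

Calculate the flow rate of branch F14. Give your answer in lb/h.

Branch F14 flow = 0.271×860 = 233.06 lb/h.

233.1 lb/h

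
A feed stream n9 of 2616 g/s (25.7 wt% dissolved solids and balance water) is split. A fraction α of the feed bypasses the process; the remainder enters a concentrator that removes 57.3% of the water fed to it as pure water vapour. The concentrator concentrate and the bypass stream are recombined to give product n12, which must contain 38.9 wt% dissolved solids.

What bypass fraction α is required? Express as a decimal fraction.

0.203

All 2616×0.257 = 672.31 g/s of dissolved solids reaches n12, so n12 = 672.31/0.389 = 1728.3 g/s and vapour = 887.69 g/s.
The evaporator receives (1−α)·2616 of feed at 0.743 water and removes 0.573 of that water:
0.573×0.743×(1−α)×2616 = 887.69
(1−α) = 887.69/1113.7 = 0.7970;  α = 0.2030.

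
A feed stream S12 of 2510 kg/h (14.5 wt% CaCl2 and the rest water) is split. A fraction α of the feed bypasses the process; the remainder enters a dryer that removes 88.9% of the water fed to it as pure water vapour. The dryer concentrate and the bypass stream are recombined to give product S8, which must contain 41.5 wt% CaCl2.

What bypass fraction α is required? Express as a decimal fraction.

All 2510×0.145 = 363.95 kg/h of CaCl2 reaches S8, so S8 = 363.95/0.415 = 876.99 kg/h and vapour = 1633 kg/h.
The evaporator receives (1−α)·2510 of feed at 0.855 water and removes 0.889 of that water:
0.889×0.855×(1−α)×2510 = 1633
(1−α) = 1633/1907.8 = 0.8559;  α = 0.1441.

0.144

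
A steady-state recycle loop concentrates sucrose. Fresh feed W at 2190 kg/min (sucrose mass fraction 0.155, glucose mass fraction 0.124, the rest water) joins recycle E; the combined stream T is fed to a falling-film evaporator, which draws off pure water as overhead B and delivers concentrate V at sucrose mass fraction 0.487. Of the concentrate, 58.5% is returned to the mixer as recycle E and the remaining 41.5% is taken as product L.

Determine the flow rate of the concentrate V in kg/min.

1680 kg/min

Overall sucrose balance (none leaves overhead): sucrose in fresh feed = sucrose in product, i.e. 2190×0.155 = (1−0.585)·V·0.487.
V = 339.45/(0.487×0.415) = 1679.6 kg/min.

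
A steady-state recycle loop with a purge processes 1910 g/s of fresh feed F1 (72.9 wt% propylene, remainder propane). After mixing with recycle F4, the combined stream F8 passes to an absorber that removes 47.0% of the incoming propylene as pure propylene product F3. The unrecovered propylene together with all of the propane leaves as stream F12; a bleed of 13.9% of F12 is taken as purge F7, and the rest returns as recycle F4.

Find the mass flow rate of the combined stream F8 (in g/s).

propane enters only via F1 and leaves only via the purge: 1910×0.271 = 0.139×(propane in F12), and the absorber passes all propane, so propane in F8 = propane in F12 = 3723.8 g/s.
propylene in F8: m_A = 1910×0.729 + (1−0.139)·(1−0.470)·m_A, so m_A = 1392.4/0.5437 = 2561.1 g/s.
F8 = 2561.1 + 3723.8 = 6284.9 g/s.

6285 g/s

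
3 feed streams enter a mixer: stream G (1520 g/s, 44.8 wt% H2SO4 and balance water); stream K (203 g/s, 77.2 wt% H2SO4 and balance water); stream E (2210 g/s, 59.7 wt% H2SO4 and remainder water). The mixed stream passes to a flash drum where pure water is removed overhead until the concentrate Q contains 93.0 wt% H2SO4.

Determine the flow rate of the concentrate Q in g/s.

H2SO4 entering = 1520×0.448 + 203×0.772 + 2210×0.597 = 2157 g/s.
All H2SO4 reports to Q, so Q = 2157/0.930 = 2319.4 g/s.

2319 g/s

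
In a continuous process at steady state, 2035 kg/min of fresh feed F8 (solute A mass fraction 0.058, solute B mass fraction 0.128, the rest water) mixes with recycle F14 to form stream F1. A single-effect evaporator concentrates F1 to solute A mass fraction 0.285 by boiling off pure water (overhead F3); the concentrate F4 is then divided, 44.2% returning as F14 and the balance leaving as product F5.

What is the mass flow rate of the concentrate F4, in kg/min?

742.2 kg/min

Overall solute A balance (none leaves overhead): solute A in fresh feed = solute A in product, i.e. 2035×0.058 = (1−0.442)·F4·0.285.
F4 = 118.03/(0.285×0.558) = 742.19 kg/min.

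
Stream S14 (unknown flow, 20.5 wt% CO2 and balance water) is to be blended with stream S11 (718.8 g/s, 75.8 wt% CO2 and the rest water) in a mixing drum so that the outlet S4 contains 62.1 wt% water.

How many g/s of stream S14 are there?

Let S14 be the unknown flow. Total out = 718.8 + S14.
water balance: 173.95 + 0.795·S14 = 0.621·(718.8 + S14)
(0.795 − 0.621)·S14 = 0.621×718.8 − 173.95 = 272.43
S14 = 272.43 / 0.174 = 1565.7 g/s

1566 g/s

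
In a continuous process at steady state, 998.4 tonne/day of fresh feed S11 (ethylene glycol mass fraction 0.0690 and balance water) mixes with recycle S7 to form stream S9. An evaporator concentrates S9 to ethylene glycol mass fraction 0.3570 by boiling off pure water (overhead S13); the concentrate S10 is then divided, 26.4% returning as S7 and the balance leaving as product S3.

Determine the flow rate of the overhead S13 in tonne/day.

805.4 tonne/day

Overall ethylene glycol balance (none leaves overhead): ethylene glycol in fresh feed = ethylene glycol in product, i.e. 998.4×0.069 = (1−0.264)·S10·0.357.
S10 = 68.89/(0.357×0.736) = 262.18 tonne/day.
Recycle S7 = 0.264×262.18 = 69.217 tonne/day.
Combined feed S9 = 998.4 + 69.217 = 1067.6 tonne/day.
Overhead S13 = S9 − S10 = 1067.6 − 262.18 = 805.43 tonne/day.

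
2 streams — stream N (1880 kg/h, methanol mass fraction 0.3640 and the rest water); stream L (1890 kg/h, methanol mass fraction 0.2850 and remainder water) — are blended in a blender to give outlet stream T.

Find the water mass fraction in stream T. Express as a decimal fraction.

Total flow out = 1880 + 1890 = 3770 kg/h.
water in = 1880×0.636 + 1890×0.715 = 2547 kg/h.
water mass fraction in T = 2547/3770 = 0.6756.

0.6756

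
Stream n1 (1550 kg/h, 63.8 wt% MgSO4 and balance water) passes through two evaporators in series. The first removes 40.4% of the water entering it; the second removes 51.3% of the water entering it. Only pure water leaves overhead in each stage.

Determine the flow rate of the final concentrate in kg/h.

1152 kg/h

water in feed = 1550×0.362 = 561.1 kg/h.
After stage 1: water left = (1−0.404)×561.1 = 334.42; stream total = 1323.3 kg/h.
After stage 2: water left = (1−0.513)×334.42 = 162.86; final concentrate = 1151.8 kg/h.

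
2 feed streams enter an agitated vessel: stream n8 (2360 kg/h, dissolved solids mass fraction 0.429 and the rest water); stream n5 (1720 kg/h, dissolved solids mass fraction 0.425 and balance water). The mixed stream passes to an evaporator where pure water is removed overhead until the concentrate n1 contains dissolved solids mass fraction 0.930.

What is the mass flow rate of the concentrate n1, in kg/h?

dissolved solids entering = 2360×0.429 + 1720×0.425 = 1743.4 kg/h.
All dissolved solids reports to n1, so n1 = 1743.4/0.930 = 1874.7 kg/h.

1875 kg/h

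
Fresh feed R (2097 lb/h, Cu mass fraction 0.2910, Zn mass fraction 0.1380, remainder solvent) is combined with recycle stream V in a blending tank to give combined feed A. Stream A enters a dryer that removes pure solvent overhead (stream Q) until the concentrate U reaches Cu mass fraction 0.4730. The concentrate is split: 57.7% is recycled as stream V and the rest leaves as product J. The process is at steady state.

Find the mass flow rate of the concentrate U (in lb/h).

Overall Cu balance (none leaves overhead): Cu in fresh feed = Cu in product, i.e. 2097×0.291 = (1−0.577)·U·0.473.
U = 610.23/(0.473×0.423) = 3049.9 lb/h.

3050 lb/h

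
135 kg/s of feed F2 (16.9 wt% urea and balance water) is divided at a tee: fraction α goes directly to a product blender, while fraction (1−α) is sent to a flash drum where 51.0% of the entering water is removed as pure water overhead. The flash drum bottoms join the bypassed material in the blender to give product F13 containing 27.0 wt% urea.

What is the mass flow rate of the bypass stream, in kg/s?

15.84 kg/s

All 135×0.169 = 22.815 kg/s of urea reaches F13, so F13 = 22.815/0.270 = 84.5 kg/s and vapour = 50.5 kg/s.
The evaporator receives (1−α)·135 of feed at 0.831 water and removes 0.510 of that water:
0.510×0.831×(1−α)×135 = 50.5
(1−α) = 50.5/57.214 = 0.8826;  α = 0.1174.
Bypass flow = 0.1174×135 = 15.843 kg/s.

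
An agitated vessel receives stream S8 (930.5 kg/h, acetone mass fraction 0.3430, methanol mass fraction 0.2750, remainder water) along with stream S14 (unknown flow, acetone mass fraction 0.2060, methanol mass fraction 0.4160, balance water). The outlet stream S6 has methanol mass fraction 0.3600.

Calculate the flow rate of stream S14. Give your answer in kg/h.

1412 kg/h

Let S14 be the unknown flow. Total out = 930.5 + S14.
methanol balance: 255.89 + 0.416·S14 = 0.360·(930.5 + S14)
(0.416 − 0.360)·S14 = 0.360×930.5 − 255.89 = 79.092
S14 = 79.092 / 0.056 = 1412.4 kg/h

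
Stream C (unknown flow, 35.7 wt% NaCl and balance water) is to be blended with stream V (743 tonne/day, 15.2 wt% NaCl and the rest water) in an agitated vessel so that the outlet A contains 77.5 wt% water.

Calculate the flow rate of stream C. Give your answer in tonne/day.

Let C be the unknown flow. Total out = 743 + C.
water balance: 630.06 + 0.643·C = 0.775·(743 + C)
(0.643 − 0.775)·C = 0.775×743 − 630.06 = -54.239
C = -54.239 / -0.132 = 410.9 tonne/day

410.9 tonne/day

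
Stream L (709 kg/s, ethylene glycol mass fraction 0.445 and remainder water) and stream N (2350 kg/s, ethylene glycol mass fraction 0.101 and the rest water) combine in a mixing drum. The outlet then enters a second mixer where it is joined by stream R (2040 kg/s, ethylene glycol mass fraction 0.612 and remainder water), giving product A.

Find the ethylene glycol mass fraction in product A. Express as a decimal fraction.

Overall, product flow = 5099 kg/s.
ethylene glycol in = 709×0.445 + 2350×0.101 + 2040×0.612 = 1801.3 kg/s.
ethylene glycol fraction in A = 0.353.

0.353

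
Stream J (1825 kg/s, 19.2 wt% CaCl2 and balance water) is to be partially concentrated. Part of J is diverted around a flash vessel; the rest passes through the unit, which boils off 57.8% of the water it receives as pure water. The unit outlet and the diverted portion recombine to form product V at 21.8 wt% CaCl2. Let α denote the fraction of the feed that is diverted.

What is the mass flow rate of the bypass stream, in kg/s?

1359 kg/s

All 1825×0.192 = 350.4 kg/s of CaCl2 reaches V, so V = 350.4/0.218 = 1607.3 kg/s and vapour = 217.66 kg/s.
The evaporator receives (1−α)·1825 of feed at 0.808 water and removes 0.578 of that water:
0.578×0.808×(1−α)×1825 = 217.66
(1−α) = 217.66/852.32 = 0.2554;  α = 0.7446.
Bypass flow = 0.7446×1825 = 1358.9 kg/s.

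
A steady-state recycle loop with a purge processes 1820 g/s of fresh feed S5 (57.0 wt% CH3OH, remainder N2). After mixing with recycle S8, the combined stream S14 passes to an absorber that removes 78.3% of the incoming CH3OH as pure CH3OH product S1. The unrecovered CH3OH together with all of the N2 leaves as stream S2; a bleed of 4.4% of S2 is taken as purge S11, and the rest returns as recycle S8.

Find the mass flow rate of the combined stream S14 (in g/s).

19100 g/s

N2 enters only via S5 and leaves only via the purge: 1820×0.430 = 0.044×(N2 in S2), and the absorber passes all N2, so N2 in S14 = N2 in S2 = 17786 g/s.
CH3OH in S14: m_A = 1820×0.570 + (1−0.044)·(1−0.783)·m_A, so m_A = 1037.4/0.7925 = 1308.9 g/s.
S14 = 1308.9 + 17786 = 19095 g/s.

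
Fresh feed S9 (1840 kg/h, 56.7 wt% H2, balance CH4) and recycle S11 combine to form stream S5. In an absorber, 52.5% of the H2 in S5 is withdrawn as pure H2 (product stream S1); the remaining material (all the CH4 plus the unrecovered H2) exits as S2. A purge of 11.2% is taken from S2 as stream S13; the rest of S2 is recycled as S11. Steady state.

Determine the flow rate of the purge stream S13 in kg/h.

CH4 enters only via S9 and leaves only via the purge: 1840×0.433 = 0.112×(CH4 in S2), and the absorber passes all CH4, so CH4 in S5 = CH4 in S2 = 7113.6 kg/h.
H2 in S5: m_A = 1840×0.567 + (1−0.112)·(1−0.525)·m_A, so m_A = 1043.3/0.5782 = 1804.4 kg/h.
S2 = (1−0.525)×1804.4 + 7113.6 = 7970.6 kg/h.
Purge S13 = 0.112×7970.6 = 892.71 kg/h.

892.7 kg/h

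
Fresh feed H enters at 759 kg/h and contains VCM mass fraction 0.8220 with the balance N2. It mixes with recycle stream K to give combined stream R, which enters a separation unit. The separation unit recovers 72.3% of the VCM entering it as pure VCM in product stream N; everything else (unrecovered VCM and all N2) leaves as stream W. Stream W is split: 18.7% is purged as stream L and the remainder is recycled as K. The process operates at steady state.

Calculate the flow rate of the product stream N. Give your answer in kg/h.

582.2 kg/h

VCM in R: m_A = 759×0.822 + (1−0.187)·(1−0.723)·m_A, so m_A = 623.9/0.7748 = 805.24 kg/h.
Product N = 0.723×805.24 = 582.19 kg/h.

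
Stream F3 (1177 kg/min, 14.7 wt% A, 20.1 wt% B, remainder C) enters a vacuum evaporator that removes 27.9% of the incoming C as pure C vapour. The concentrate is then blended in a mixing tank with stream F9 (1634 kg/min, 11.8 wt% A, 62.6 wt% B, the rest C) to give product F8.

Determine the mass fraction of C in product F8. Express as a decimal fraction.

0.374

Vapour removed = 0.279×0.652×1177 = 214.11 kg/min; concentrate = 962.89 kg/min.
C reaching the mixer = 553.3 (from concentrate) + 1634×0.256 = 971.6 kg/min.
Product flow = 962.89 + 1634 = 2596.9 kg/min; C fraction = 0.374.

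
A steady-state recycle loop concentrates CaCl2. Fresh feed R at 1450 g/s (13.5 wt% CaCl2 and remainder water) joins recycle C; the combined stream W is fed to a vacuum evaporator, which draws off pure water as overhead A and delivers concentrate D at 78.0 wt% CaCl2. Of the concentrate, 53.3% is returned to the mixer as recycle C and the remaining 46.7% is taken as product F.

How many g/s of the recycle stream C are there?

Overall CaCl2 balance (none leaves overhead): CaCl2 in fresh feed = CaCl2 in product, i.e. 1450×0.135 = (1−0.533)·D·0.780.
D = 195.75/(0.780×0.467) = 537.39 g/s.
Recycle C = 0.533×537.39 = 286.43 g/s.

286.4 g/s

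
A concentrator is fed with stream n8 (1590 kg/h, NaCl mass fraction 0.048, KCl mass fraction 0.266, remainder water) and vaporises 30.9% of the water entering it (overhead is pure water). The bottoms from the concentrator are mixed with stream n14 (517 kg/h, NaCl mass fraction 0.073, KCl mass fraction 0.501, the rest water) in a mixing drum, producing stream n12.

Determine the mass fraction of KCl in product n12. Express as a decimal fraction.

Vapour removed = 0.309×0.686×1590 = 337.04 kg/h; concentrate = 1253 kg/h.
KCl reaching the mixer = 422.94 (from concentrate) + 517×0.501 = 681.96 kg/h.
Product flow = 1253 + 517 = 1770 kg/h; KCl fraction = 0.385.

0.385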